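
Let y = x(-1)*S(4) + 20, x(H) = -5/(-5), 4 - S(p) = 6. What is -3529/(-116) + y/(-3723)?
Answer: 4378793/143956 ≈ 30.418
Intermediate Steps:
S(p) = -2 (S(p) = 4 - 1*6 = 4 - 6 = -2)
x(H) = 1 (x(H) = -5*(-1/5) = 1)
y = 18 (y = 1*(-2) + 20 = -2 + 20 = 18)
-3529/(-116) + y/(-3723) = -3529/(-116) + 18/(-3723) = -3529*(-1/116) + 18*(-1/3723) = 3529/116 - 6/1241 = 4378793/143956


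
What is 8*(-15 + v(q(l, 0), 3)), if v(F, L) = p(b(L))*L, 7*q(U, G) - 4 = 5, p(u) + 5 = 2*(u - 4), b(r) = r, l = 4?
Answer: -288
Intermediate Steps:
p(u) = -13 + 2*u (p(u) = -5 + 2*(u - 4) = -5 + 2*(-4 + u) = -5 + (-8 + 2*u) = -13 + 2*u)
q(U, G) = 9/7 (q(U, G) = 4/7 + (⅐)*5 = 4/7 + 5/7 = 9/7)
v(F, L) = L*(-13 + 2*L) (v(F, L) = (-13 + 2*L)*L = L*(-13 + 2*L))
8*(-15 + v(q(l, 0), 3)) = 8*(-15 + 3*(-13 + 2*3)) = 8*(-15 + 3*(-13 + 6)) = 8*(-15 + 3*(-7)) = 8*(-15 - 21) = 8*(-36) = -288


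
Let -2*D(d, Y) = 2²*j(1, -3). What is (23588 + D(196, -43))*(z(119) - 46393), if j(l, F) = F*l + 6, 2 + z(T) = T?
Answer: -1091280632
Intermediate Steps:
z(T) = -2 + T
j(l, F) = 6 + F*l
D(d, Y) = -6 (D(d, Y) = -2²*(6 - 3*1)/2 = -2*(6 - 3) = -2*3 = -½*12 = -6)
(23588 + D(196, -43))*(z(119) - 46393) = (23588 - 6)*((-2 + 119) - 46393) = 23582*(117 - 46393) = 23582*(-46276) = -1091280632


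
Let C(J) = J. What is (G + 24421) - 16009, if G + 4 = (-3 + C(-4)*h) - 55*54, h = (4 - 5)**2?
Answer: 5431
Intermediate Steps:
h = 1 (h = (-1)**2 = 1)
G = -2981 (G = -4 + ((-3 - 4*1) - 55*54) = -4 + ((-3 - 4) - 2970) = -4 + (-7 - 2970) = -4 - 2977 = -2981)
(G + 24421) - 16009 = (-2981 + 24421) - 16009 = 21440 - 16009 = 5431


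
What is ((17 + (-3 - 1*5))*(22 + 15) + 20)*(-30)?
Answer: -10590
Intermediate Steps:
((17 + (-3 - 1*5))*(22 + 15) + 20)*(-30) = ((17 + (-3 - 5))*37 + 20)*(-30) = ((17 - 8)*37 + 20)*(-30) = (9*37 + 20)*(-30) = (333 + 20)*(-30) = 353*(-30) = -10590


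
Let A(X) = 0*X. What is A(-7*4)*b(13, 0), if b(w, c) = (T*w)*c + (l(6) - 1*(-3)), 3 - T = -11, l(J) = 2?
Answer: 0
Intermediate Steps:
T = 14 (T = 3 - 1*(-11) = 3 + 11 = 14)
A(X) = 0
b(w, c) = 5 + 14*c*w (b(w, c) = (14*w)*c + (2 - 1*(-3)) = 14*c*w + (2 + 3) = 14*c*w + 5 = 5 + 14*c*w)
A(-7*4)*b(13, 0) = 0*(5 + 14*0*13) = 0*(5 + 0) = 0*5 = 0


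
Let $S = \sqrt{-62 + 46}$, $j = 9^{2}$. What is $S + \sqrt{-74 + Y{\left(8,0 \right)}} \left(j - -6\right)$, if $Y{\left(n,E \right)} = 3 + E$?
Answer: $i \left(4 + 87 \sqrt{71}\right) \approx 737.08 i$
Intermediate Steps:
$j = 81$
$S = 4 i$ ($S = \sqrt{-16} = 4 i \approx 4.0 i$)
$S + \sqrt{-74 + Y{\left(8,0 \right)}} \left(j - -6\right) = 4 i + \sqrt{-74 + \left(3 + 0\right)} \left(81 - -6\right) = 4 i + \sqrt{-74 + 3} \left(81 + 6\right) = 4 i + \sqrt{-71} \cdot 87 = 4 i + i \sqrt{71} \cdot 87 = 4 i + 87 i \sqrt{71}$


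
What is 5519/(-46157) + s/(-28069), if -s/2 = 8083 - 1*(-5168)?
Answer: 1068340003/1295580833 ≈ 0.82460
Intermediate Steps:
s = -26502 (s = -2*(8083 - 1*(-5168)) = -2*(8083 + 5168) = -2*13251 = -26502)
5519/(-46157) + s/(-28069) = 5519/(-46157) - 26502/(-28069) = 5519*(-1/46157) - 26502*(-1/28069) = -5519/46157 + 26502/28069 = 1068340003/1295580833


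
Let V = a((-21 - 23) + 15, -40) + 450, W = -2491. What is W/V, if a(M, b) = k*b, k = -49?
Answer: -2491/2410 ≈ -1.0336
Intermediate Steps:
a(M, b) = -49*b
V = 2410 (V = -49*(-40) + 450 = 1960 + 450 = 2410)
W/V = -2491/2410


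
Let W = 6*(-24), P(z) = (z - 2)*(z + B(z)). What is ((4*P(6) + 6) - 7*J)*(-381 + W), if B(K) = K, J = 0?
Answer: -103950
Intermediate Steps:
P(z) = 2*z*(-2 + z) (P(z) = (z - 2)*(z + z) = (-2 + z)*(2*z) = 2*z*(-2 + z))
W = -144
((4*P(6) + 6) - 7*J)*(-381 + W) = ((4*(2*6*(-2 + 6)) + 6) - 7*0)*(-381 - 144) = ((4*(2*6*4) + 6) + 0)*(-525) = ((4*48 + 6) + 0)*(-525) = ((192 + 6) + 0)*(-525) = (198 + 0)*(-525) = 198*(-525) = -103950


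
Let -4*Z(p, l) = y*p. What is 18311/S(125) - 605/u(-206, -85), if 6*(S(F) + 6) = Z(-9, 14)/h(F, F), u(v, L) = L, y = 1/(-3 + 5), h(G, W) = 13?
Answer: -64597051/21165 ≈ -3052.1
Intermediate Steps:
y = ½ (y = 1/2 = ½ ≈ 0.50000)
Z(p, l) = -p/8
S(F) = -1245/208 (S(F) = -6 + (-⅛*(-9)/13)/6 = -6 + ((9/8)*(1/13))/6 = -6 + (⅙)*(9/104) = -6 + 3/208 = -1245/208)
18311/S(125) - 605/u(-206, -85) = 18311/(-1245/208) - 605/(-85) = 18311*(-208/1245) - 605*(-1/85) = -3808688/1245 + 121/17 = -64597051/21165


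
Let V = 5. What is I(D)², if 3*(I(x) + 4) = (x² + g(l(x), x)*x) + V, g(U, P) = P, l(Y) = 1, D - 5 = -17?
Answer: 78961/9 ≈ 8773.4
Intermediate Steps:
D = -12 (D = 5 - 17 = -12)
I(x) = -7/3 + 2*x²/3 (I(x) = -4 + ((x² + x*x) + 5)/3 = -4 + ((x² + x²) + 5)/3 = -4 + (2*x² + 5)/3 = -4 + (5 + 2*x²)/3 = -4 + (5/3 + 2*x²/3) = -7/3 + 2*x²/3)
I(D)² = (-7/3 + (⅔)*(-12)²)² = (-7/3 + (⅔)*144)² = (-7/3 + 96)² = (281/3)² = 78961/9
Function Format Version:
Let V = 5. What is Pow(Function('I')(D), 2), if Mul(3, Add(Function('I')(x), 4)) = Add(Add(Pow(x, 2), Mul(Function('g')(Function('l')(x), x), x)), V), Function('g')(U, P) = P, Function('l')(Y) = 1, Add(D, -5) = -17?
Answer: Rational(78961, 9) ≈ 8773.4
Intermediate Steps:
D = -12 (D = Add(5, -17) = -12)
Function('I')(x) = Add(Rational(-7, 3), Mul(Rational(2, 3), Pow(x, 2))) (Function('I')(x) = Add(-4, Mul(Rational(1, 3), Add(Add(Pow(x, 2), Mul(x, x)), 5))) = Add(-4, Mul(Rational(1, 3), Add(Add(Pow(x, 2), Pow(x, 2)), 5))) = Add(-4, Mul(Rational(1, 3), Add(Mul(2, Pow(x, 2)), 5))) = Add(-4, Mul(Rational(1, 3), Add(5, Mul(2, Pow(x, 2))))) = Add(-4, Add(Rational(5, 3), Mul(Rational(2, 3), Pow(x, 2)))) = Add(Rational(-7, 3), Mul(Rational(2, 3), Pow(x, 2))))
Pow(Function('I')(D), 2) = Pow(Add(Rational(-7, 3), Mul(Rational(2, 3), Pow(-12, 2))), 2) = Pow(Add(Rational(-7, 3), Mul(Rational(2, 3), 144)), 2) = Pow(Add(Rational(-7, 3), 96), 2) = Pow(Rational(281, 3), 2) = Rational(78961, 9)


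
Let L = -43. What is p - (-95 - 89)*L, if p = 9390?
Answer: 1478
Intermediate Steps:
p - (-95 - 89)*L = 9390 - (-95 - 89)*(-43) = 9390 - (-184)*(-43) = 9390 - 1*7912 = 9390 - 7912 = 1478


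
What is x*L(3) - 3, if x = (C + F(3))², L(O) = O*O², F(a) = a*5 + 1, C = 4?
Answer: 10797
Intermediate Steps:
F(a) = 1 + 5*a (F(a) = 5*a + 1 = 1 + 5*a)
L(O) = O³
x = 400 (x = (4 + (1 + 5*3))² = (4 + (1 + 15))² = (4 + 16)² = 20² = 400)
x*L(3) - 3 = 400*3³ - 3 = 400*27 - 3 = 10800 - 3 = 10797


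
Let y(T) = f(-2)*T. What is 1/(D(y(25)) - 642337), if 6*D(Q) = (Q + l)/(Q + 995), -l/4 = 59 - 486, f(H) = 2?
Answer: -1045/671241872 ≈ -1.5568e-6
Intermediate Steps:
l = 1708 (l = -4*(59 - 486) = -4*(-427) = 1708)
y(T) = 2*T
D(Q) = (1708 + Q)/(6*(995 + Q)) (D(Q) = ((Q + 1708)/(Q + 995))/6 = ((1708 + Q)/(995 + Q))/6 = (1708 + Q)/(6*(995 + Q)))
1/(D(y(25)) - 642337) = 1/((1708 + 2*25)/(6*(995 + 2*25)) - 642337) = 1/((1708 + 50)/(6*(995 + 50)) - 642337) = 1/((⅙)*1758/1045 - 642337) = 1/((⅙)*(1/1045)*1758 - 642337) = 1/(293/1045 - 642337) = 1/(-671241872/1045) = -1045/671241872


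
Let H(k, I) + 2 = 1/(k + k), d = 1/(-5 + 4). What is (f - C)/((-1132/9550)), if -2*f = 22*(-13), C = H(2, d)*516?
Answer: -2497325/283 ≈ -8824.5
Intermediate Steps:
d = -1 (d = 1/(-1) = -1)
H(k, I) = -2 + 1/(2*k) (H(k, I) = -2 + 1/(k + k) = -2 + 1/(2*k))
C = -903 (C = (-2 + (½)/2)*516 = (-2 + (½)*(½))*516 = (-2 + ¼)*516 = -7/4*516 = -903)
f = 143 (f = -11*(-13) = -½*(-286) = 143)
(f - C)/((-1132/9550)) = (143 - 1*(-903))/((-1132/9550)) = (143 + 903)/((-1132*1/9550)) = 1046/(-566/4775) = 1046*(-4775/566) = -2497325/283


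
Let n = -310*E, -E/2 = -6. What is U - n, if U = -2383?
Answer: 1337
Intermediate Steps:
E = 12 (E = -2*(-6) = 12)
n = -3720 (n = -310*12 = -3720)
U - n = -2383 - 1*(-3720) = -2383 + 3720 = 1337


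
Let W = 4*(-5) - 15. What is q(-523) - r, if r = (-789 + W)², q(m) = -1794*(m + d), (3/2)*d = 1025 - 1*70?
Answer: -882894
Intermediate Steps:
d = 1910/3 (d = 2*(1025 - 1*70)/3 = 2*(1025 - 70)/3 = (⅔)*955 = 1910/3 ≈ 636.67)
W = -35 (W = -20 - 15 = -35)
q(m) = -1142180 - 1794*m (q(m) = -1794*(m + 1910/3) = -1794*(1910/3 + m) = -1142180 - 1794*m)
r = 678976 (r = (-789 - 35)² = (-824)² = 678976)
q(-523) - r = (-1142180 - 1794*(-523)) - 1*678976 = (-1142180 + 938262) - 678976 = -203918 - 678976 = -882894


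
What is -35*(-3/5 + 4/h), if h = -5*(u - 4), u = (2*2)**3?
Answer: 322/15 ≈ 21.467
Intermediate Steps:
u = 64 (u = 4**3 = 64)
h = -300 (h = -5*(64 - 4) = -5*60 = -300)
-35*(-3/5 + 4/h) = -35*(-3/5 + 4/(-300)) = -35*(-3*1/5 + 4*(-1/300)) = -35*(-3/5 - 1/75) = -35*(-46/75) = 322/15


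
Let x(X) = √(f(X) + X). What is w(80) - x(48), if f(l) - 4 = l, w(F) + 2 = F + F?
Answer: 148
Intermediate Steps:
w(F) = -2 + 2*F (w(F) = -2 + (F + F) = -2 + 2*F)
f(l) = 4 + l
x(X) = √(4 + 2*X) (x(X) = √((4 + X) + X) = √(4 + 2*X))
w(80) - x(48) = (-2 + 2*80) - √(4 + 2*48) = (-2 + 160) - √(4 + 96) = 158 - √100 = 158 - 1*10 = 158 - 10 = 148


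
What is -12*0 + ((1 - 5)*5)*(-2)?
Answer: 40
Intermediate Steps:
-12*0 + ((1 - 5)*5)*(-2) = 0 - 4*5*(-2) = 0 - 20*(-2) = 0 + 40 = 40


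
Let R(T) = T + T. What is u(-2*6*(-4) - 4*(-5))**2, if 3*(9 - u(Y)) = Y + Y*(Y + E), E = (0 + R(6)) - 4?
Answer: 27133681/9 ≈ 3.0149e+6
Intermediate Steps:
R(T) = 2*T
E = 8 (E = (0 + 2*6) - 4 = (0 + 12) - 4 = 12 - 4 = 8)
u(Y) = 9 - Y/3 - Y*(8 + Y)/3 (u(Y) = 9 - (Y + Y*(Y + 8))/3 = 9 - (Y + Y*(8 + Y))/3 = 9 + (-Y/3 - Y*(8 + Y)/3) = 9 - Y/3 - Y*(8 + Y)/3)
u(-2*6*(-4) - 4*(-5))**2 = (9 - 3*(-2*6*(-4) - 4*(-5)) - (-2*6*(-4) - 4*(-5))**2/3)**2 = (9 - 3*(-12*(-4) + 20) - (-12*(-4) + 20)**2/3)**2 = (9 - 3*(48 + 20) - (48 + 20)**2/3)**2 = (9 - 3*68 - 1/3*68**2)**2 = (9 - 204 - 1/3*4624)**2 = (9 - 204 - 4624/3)**2 = (-5209/3)**2 = 27133681/9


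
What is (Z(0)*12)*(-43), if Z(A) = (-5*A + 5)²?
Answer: -12900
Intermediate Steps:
Z(A) = (5 - 5*A)²
(Z(0)*12)*(-43) = ((25*(-1 + 0)²)*12)*(-43) = ((25*(-1)²)*12)*(-43) = ((25*1)*12)*(-43) = (25*12)*(-43) = 300*(-43) = -12900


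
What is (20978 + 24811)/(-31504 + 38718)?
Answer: 45789/7214 ≈ 6.3472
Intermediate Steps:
(20978 + 24811)/(-31504 + 38718) = 45789/7214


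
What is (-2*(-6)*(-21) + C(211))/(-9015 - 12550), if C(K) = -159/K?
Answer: 53331/4550215 ≈ 0.011721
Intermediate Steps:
(-2*(-6)*(-21) + C(211))/(-9015 - 12550) = (-2*(-6)*(-21) - 159/211)/(-9015 - 12550) = (12*(-21) - 159*1/211)/(-21565) = (-252 - 159/211)*(-1/21565) = -53331/211*(-1/21565) = 53331/4550215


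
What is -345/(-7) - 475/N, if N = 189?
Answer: 8840/189 ≈ 46.772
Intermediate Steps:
-345/(-7) - 475/N = -345/(-7) - 475/189 = -345*(-⅐) - 475*1/189 = 345/7 - 475/189 = 8840/189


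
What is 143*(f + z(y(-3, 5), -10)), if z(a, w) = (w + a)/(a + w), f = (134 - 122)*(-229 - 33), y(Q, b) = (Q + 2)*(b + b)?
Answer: -449449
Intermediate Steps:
y(Q, b) = 2*b*(2 + Q) (y(Q, b) = (2 + Q)*(2*b) = 2*b*(2 + Q))
f = -3144 (f = 12*(-262) = -3144)
z(a, w) = 1 (z(a, w) = (a + w)/(a + w) = 1)
143*(f + z(y(-3, 5), -10)) = 143*(-3144 + 1) = 143*(-3143) = -449449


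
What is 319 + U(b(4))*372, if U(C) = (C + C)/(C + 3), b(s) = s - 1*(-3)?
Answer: 4199/5 ≈ 839.80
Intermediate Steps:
b(s) = 3 + s (b(s) = s + 3 = 3 + s)
U(C) = 2*C/(3 + C) (U(C) = (2*C)/(3 + C) = 2*C/(3 + C))
319 + U(b(4))*372 = 319 + (2*(3 + 4)/(3 + (3 + 4)))*372 = 319 + (2*7/(3 + 7))*372 = 319 + (2*7/10)*372 = 319 + (2*7*(⅒))*372 = 319 + (7/5)*372 = 319 + 2604/5 = 4199/5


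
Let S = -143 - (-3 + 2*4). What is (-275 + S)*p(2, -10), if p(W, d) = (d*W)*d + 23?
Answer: -94329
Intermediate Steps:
S = -148 (S = -143 - (-3 + 8) = -143 - 1*5 = -143 - 5 = -148)
p(W, d) = 23 + W*d**2 (p(W, d) = (W*d)*d + 23 = W*d**2 + 23 = 23 + W*d**2)
(-275 + S)*p(2, -10) = (-275 - 148)*(23 + 2*(-10)**2) = -423*(23 + 2*100) = -423*(23 + 200) = -423*223 = -94329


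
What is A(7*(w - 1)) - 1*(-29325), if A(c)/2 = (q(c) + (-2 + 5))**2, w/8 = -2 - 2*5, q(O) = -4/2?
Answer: 29327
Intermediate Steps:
q(O) = -2 (q(O) = -4*1/2 = -2)
w = -96 (w = 8*(-2 - 2*5) = 8*(-2 - 10) = 8*(-12) = -96)
A(c) = 2 (A(c) = 2*(-2 + (-2 + 5))**2 = 2*(-2 + 3)**2 = 2*1**2 = 2*1 = 2)
A(7*(w - 1)) - 1*(-29325) = 2 - 1*(-29325) = 2 + 29325 = 29327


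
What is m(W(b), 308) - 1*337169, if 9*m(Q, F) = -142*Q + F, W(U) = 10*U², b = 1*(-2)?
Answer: -3039893/9 ≈ -3.3777e+5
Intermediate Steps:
b = -2
m(Q, F) = -142*Q/9 + F/9 (m(Q, F) = (-142*Q + F)/9 = (F - 142*Q)/9 = -142*Q/9 + F/9)
m(W(b), 308) - 1*337169 = (-1420*(-2)²/9 + (⅑)*308) - 1*337169 = (-1420*4/9 + 308/9) - 337169 = (-142/9*40 + 308/9) - 337169 = (-5680/9 + 308/9) - 337169 = -5372/9 - 337169 = -3039893/9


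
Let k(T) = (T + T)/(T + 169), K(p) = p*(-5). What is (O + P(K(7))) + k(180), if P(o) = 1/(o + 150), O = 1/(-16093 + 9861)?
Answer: 260139633/250121320 ≈ 1.0401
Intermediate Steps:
K(p) = -5*p
k(T) = 2*T/(169 + T) (k(T) = (2*T)/(169 + T) = 2*T/(169 + T))
O = -1/6232 (O = 1/(-6232) = -1/6232 ≈ -0.00016046)
P(o) = 1/(150 + o)
(O + P(K(7))) + k(180) = (-1/6232 + 1/(150 - 5*7)) + 2*180/(169 + 180) = (-1/6232 + 1/(150 - 35)) + 2*180/349 = (-1/6232 + 1/115) + 2*180*(1/349) = (-1/6232 + 1/115) + 360/349 = 6117/716680 + 360/349 = 260139633/250121320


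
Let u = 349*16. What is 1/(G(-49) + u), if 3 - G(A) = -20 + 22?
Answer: 1/5585 ≈ 0.00017905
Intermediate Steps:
G(A) = 1 (G(A) = 3 - (-20 + 22) = 3 - 1*2 = 3 - 2 = 1)
u = 5584
1/(G(-49) + u) = 1/(1 + 5584) = 1/5585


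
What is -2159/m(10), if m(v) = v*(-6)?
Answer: 2159/60 ≈ 35.983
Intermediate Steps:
m(v) = -6*v
-2159/m(10) = -2159/((-6*10)) = -2159/(-60) = -2159*(-1/60) = 2159/60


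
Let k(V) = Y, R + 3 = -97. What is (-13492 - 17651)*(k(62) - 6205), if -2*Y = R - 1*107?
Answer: 380038029/2 ≈ 1.9002e+8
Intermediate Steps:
R = -100 (R = -3 - 97 = -100)
Y = 207/2 (Y = -(-100 - 1*107)/2 = -(-100 - 107)/2 = -1/2*(-207) = 207/2 ≈ 103.50)
k(V) = 207/2
(-13492 - 17651)*(k(62) - 6205) = (-13492 - 17651)*(207/2 - 6205) = -31143*(-12203/2) = 380038029/2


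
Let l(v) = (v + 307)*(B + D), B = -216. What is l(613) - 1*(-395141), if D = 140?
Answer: 325221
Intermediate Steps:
l(v) = -23332 - 76*v (l(v) = (v + 307)*(-216 + 140) = (307 + v)*(-76) = -23332 - 76*v)
l(613) - 1*(-395141) = (-23332 - 76*613) - 1*(-395141) = (-23332 - 46588) + 395141 = -69920 + 395141 = 325221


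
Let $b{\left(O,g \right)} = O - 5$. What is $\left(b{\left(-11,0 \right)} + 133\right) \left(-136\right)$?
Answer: $-15912$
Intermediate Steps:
$b{\left(O,g \right)} = -5 + O$
$\left(b{\left(-11,0 \right)} + 133\right) \left(-136\right) = \left(\left(-5 - 11\right) + 133\right) \left(-136\right) = \left(-16 + 133\right) \left(-136\right) = 117 \left(-136\right) = -15912$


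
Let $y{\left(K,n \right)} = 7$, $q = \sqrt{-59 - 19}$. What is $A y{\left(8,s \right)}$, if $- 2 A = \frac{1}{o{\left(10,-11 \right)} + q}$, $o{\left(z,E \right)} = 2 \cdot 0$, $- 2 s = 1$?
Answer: $\frac{7 i \sqrt{78}}{156} \approx 0.3963 i$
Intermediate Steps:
$s = - \frac{1}{2}$ ($s = \left(- \frac{1}{2}\right) 1 = - \frac{1}{2} \approx -0.5$)
$o{\left(z,E \right)} = 0$
$q = i \sqrt{78}$ ($q = \sqrt{-78} = i \sqrt{78} \approx 8.8318 i$)
$A = \frac{i \sqrt{78}}{156}$ ($A = - \frac{1}{2 \left(0 + i \sqrt{78}\right)} = - \frac{1}{2 i \sqrt{78}} = - \frac{\left(- \frac{1}{78}\right) i \sqrt{78}}{2} = \frac{i \sqrt{78}}{156} \approx 0.056614 i$)
$A y{\left(8,s \right)} = \frac{i \sqrt{78}}{156} \cdot 7 = \frac{7 i \sqrt{78}}{156}$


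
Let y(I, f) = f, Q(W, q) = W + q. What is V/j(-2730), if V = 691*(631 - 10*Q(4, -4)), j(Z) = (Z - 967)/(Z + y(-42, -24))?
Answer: 1200801834/3697 ≈ 3.2480e+5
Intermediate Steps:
j(Z) = (-967 + Z)/(-24 + Z) (j(Z) = (Z - 967)/(Z - 24) = (-967 + Z)/(-24 + Z))
V = 436021 (V = 691*(631 - 10*(4 - 4)) = 691*(631 - 10*0) = 691*(631 + 0) = 691*631 = 436021)
V/j(-2730) = 436021/(((-967 - 2730)/(-24 - 2730))) = 436021/((-3697/(-2754))) = 436021/((-1/2754*(-3697))) = 436021/(3697/2754) = 436021*(2754/3697) = 1200801834/3697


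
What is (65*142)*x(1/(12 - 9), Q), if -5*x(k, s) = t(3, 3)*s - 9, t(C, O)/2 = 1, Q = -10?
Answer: 53534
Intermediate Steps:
t(C, O) = 2 (t(C, O) = 2*1 = 2)
x(k, s) = 9/5 - 2*s/5 (x(k, s) = -(2*s - 9)/5 = -(-9 + 2*s)/5 = 9/5 - 2*s/5)
(65*142)*x(1/(12 - 9), Q) = (65*142)*(9/5 - ⅖*(-10)) = 9230*(9/5 + 4) = 9230*(29/5) = 53534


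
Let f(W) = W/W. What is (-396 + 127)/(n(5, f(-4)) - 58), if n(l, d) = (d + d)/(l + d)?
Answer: 807/173 ≈ 4.6647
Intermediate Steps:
f(W) = 1
n(l, d) = 2*d/(d + l) (n(l, d) = (2*d)/(d + l) = 2*d/(d + l))
(-396 + 127)/(n(5, f(-4)) - 58) = (-396 + 127)/(2*1/(1 + 5) - 58) = -269/(2*1/6 - 58) = -269/(2*1*(1/6) - 58) = -269/(1/3 - 58) = -269/(-173/3) = -269*(-3/173) = 807/173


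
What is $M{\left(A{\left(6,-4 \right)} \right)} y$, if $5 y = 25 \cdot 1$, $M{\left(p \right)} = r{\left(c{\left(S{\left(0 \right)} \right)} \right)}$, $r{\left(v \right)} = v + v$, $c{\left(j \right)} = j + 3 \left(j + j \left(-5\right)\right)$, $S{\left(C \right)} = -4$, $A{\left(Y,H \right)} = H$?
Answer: $440$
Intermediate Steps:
$c{\left(j \right)} = - 11 j$ ($c{\left(j \right)} = j + 3 \left(j - 5 j\right) = j + 3 \left(- 4 j\right) = j - 12 j = - 11 j$)
$r{\left(v \right)} = 2 v$
$M{\left(p \right)} = 88$ ($M{\left(p \right)} = 2 \left(\left(-11\right) \left(-4\right)\right) = 2 \cdot 44 = 88$)
$y = 5$ ($y = \frac{25 \cdot 1}{5} = \frac{1}{5} \cdot 25 = 5$)
$M{\left(A{\left(6,-4 \right)} \right)} y = 88 \cdot 5 = 440$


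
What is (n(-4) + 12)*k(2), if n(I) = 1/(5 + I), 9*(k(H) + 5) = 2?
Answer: -559/9 ≈ -62.111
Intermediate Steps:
k(H) = -43/9 (k(H) = -5 + (1/9)*2 = -5 + 2/9 = -43/9)
(n(-4) + 12)*k(2) = (1/(5 - 4) + 12)*(-43/9) = (1/1 + 12)*(-43/9) = (1 + 12)*(-43/9) = 13*(-43/9) = -559/9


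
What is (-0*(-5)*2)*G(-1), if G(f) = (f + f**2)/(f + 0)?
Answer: 0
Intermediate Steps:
G(f) = (f + f**2)/f
(-0*(-5)*2)*G(-1) = (-0*(-5)*2)*(1 - 1) = -0*2*0 = -1*0*0 = 0*0 = 0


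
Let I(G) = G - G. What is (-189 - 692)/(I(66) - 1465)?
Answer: 881/1465 ≈ 0.60137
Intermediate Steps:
I(G) = 0
(-189 - 692)/(I(66) - 1465) = (-189 - 692)/(0 - 1465) = -881/(-1465) = -881*(-1/1465) = 881/1465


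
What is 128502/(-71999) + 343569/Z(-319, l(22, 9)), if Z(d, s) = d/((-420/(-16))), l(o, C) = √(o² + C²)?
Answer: -2597509533807/91870724 ≈ -28274.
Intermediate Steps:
l(o, C) = √(C² + o²)
Z(d, s) = 4*d/105 (Z(d, s) = d/((-420*(-1/16))) = d/(105/4) = d*(4/105) = 4*d/105)
128502/(-71999) + 343569/Z(-319, l(22, 9)) = 128502/(-71999) + 343569/(((4/105)*(-319))) = 128502*(-1/71999) + 343569/(-1276/105) = -128502/71999 + 343569*(-105/1276) = -128502/71999 - 36074745/1276 = -2597509533807/91870724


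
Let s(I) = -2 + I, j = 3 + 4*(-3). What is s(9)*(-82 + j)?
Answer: -637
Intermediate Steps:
j = -9 (j = 3 - 12 = -9)
s(9)*(-82 + j) = (-2 + 9)*(-82 - 9) = 7*(-91) = -637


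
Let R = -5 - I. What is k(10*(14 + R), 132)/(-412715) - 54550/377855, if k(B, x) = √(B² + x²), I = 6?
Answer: -10910/75571 - 6*√509/412715 ≈ -0.14470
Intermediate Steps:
R = -11 (R = -5 - 1*6 = -5 - 6 = -11)
k(10*(14 + R), 132)/(-412715) - 54550/377855 = √((10*(14 - 11))² + 132²)/(-412715) - 54550/377855 = √((10*3)² + 17424)*(-1/412715) - 54550*1/377855 = √(30² + 17424)*(-1/412715) - 10910/75571 = √(900 + 17424)*(-1/412715) - 10910/75571 = √18324*(-1/412715) - 10910/75571 = (6*√509)*(-1/412715) - 10910/75571 = -6*√509/412715 - 10910/75571 = -10910/75571 - 6*√509/412715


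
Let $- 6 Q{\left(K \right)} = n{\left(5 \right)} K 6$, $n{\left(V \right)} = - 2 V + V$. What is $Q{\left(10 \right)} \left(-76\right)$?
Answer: $-3800$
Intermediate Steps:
$n{\left(V \right)} = - V$
$Q{\left(K \right)} = 5 K$ ($Q{\left(K \right)} = - \frac{\left(-1\right) 5 K 6}{6} = - \frac{- 5 K 6}{6} = - \frac{\left(-30\right) K}{6} = 5 K$)
$Q{\left(10 \right)} \left(-76\right) = 5 \cdot 10 \left(-76\right) = 50 \left(-76\right) = -3800$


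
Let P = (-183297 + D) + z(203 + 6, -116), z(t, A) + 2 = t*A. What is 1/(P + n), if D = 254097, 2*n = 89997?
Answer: 2/183105 ≈ 1.0923e-5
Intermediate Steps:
n = 89997/2 (n = (½)*89997 = 89997/2 ≈ 44999.)
z(t, A) = -2 + A*t (z(t, A) = -2 + t*A = -2 + A*t)
P = 46554 (P = (-183297 + 254097) + (-2 - 116*(203 + 6)) = 70800 + (-2 - 116*209) = 70800 + (-2 - 24244) = 70800 - 24246 = 46554)
1/(P + n) = 1/(46554 + 89997/2) = 1/(183105/2) = 2/183105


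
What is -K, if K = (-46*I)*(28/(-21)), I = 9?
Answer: -552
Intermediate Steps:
K = 552 (K = (-46*9)*(28/(-21)) = -11592*(-1)/21 = -414*(-4/3) = 552)
-K = -1*552 = -552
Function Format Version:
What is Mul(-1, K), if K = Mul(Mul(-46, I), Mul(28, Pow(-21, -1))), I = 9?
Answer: -552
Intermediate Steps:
K = 552 (K = Mul(Mul(-46, 9), Mul(28, Pow(-21, -1))) = Mul(-414, Mul(28, Rational(-1, 21))) = Mul(-414, Rational(-4, 3)) = 552)
Mul(-1, K) = Mul(-1, 552) = -552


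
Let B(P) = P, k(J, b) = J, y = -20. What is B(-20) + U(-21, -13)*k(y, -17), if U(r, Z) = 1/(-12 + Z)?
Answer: -96/5 ≈ -19.200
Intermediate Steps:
B(-20) + U(-21, -13)*k(y, -17) = -20 - 20/(-12 - 13) = -20 - 20/(-25) = -20 - 1/25*(-20) = -20 + ⅘ = -96/5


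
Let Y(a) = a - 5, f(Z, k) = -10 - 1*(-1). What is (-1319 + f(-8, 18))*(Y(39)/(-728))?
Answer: 5644/91 ≈ 62.022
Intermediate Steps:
f(Z, k) = -9 (f(Z, k) = -10 + 1 = -9)
Y(a) = -5 + a
(-1319 + f(-8, 18))*(Y(39)/(-728)) = (-1319 - 9)*((-5 + 39)/(-728)) = -45152*(-1)/728 = -1328*(-17/364) = 5644/91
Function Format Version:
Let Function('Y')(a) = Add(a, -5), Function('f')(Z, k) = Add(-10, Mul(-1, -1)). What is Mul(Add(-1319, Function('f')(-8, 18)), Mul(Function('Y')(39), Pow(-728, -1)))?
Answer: Rational(5644, 91) ≈ 62.022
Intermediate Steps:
Function('f')(Z, k) = -9 (Function('f')(Z, k) = Add(-10, 1) = -9)
Function('Y')(a) = Add(-5, a)
Mul(Add(-1319, Function('f')(-8, 18)), Mul(Function('Y')(39), Pow(-728, -1))) = Mul(Add(-1319, -9), Mul(Add(-5, 39), Pow(-728, -1))) = Mul(-1328, Mul(34, Rational(-1, 728))) = Mul(-1328, Rational(-17, 364)) = Rational(5644, 91)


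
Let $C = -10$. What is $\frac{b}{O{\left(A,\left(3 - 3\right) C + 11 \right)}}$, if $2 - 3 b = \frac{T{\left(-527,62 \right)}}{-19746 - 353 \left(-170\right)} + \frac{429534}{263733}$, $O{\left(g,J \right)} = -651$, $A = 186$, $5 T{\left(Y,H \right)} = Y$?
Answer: $- \frac{2206073059}{11521555880520} \approx -0.00019147$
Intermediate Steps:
$T{\left(Y,H \right)} = \frac{Y}{5}$
$b = \frac{2206073059}{17698242520}$ ($b = \frac{2}{3} - \frac{\frac{\frac{1}{5} \left(-527\right)}{-19746 - 353 \left(-170\right)} + \frac{429534}{263733}}{3} = \frac{2}{3} - \frac{- \frac{527}{5 \left(-19746 - -60010\right)} + 429534 \cdot \frac{1}{263733}}{3} = \frac{2}{3} - \frac{- \frac{527}{5 \left(-19746 + 60010\right)} + \frac{143178}{87911}}{3} = \frac{2}{3} - \frac{- \frac{527}{5 \cdot 40264} + \frac{143178}{87911}}{3} = \frac{2}{3} - \frac{\left(- \frac{527}{5}\right) \frac{1}{40264} + \frac{143178}{87911}}{3} = \frac{2}{3} - \frac{- \frac{527}{201320} + \frac{143178}{87911}}{3} = \frac{2}{3} - \frac{28778265863}{53094727560} = \frac{2206073059}{17698242520} \approx 0.12465$)
$\frac{b}{O{\left(A,\left(3 - 3\right) C + 11 \right)}} = \frac{2206073059}{17698242520 \left(-651\right)} = \frac{2206073059}{17698242520} \left(- \frac{1}{651}\right) = - \frac{2206073059}{11521555880520}$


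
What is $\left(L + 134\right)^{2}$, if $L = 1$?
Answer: $18225$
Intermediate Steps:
$\left(L + 134\right)^{2} = \left(1 + 134\right)^{2} = 135^{2} = 18225$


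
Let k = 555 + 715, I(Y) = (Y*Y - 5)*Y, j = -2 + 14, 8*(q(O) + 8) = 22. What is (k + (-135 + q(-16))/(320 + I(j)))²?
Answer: 101979278113441/63234304 ≈ 1.6127e+6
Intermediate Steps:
q(O) = -21/4 (q(O) = -8 + (⅛)*22 = -8 + 11/4 = -21/4)
j = 12
I(Y) = Y*(-5 + Y²) (I(Y) = (Y² - 5)*Y = (-5 + Y²)*Y = Y*(-5 + Y²))
k = 1270
(k + (-135 + q(-16))/(320 + I(j)))² = (1270 + (-135 - 21/4)/(320 + 12*(-5 + 12²)))² = (1270 - 561/(4*(320 + 12*(-5 + 144))))² = (1270 - 561/(4*(320 + 12*139)))² = (1270 - 561/(4*(320 + 1668)))² = (1270 - 561/4/1988)² = (1270 - 561/4*1/1988)² = (1270 - 561/7952)² = (10098479/7952)² = 101979278113441/63234304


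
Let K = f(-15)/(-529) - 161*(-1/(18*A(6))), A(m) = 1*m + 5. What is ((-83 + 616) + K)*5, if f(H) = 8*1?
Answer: 279555355/104742 ≈ 2669.0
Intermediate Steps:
A(m) = 5 + m (A(m) = m + 5 = 5 + m)
f(H) = 8
K = 83585/104742 (K = 8/(-529) - 161*(-1/(18*(5 + 6))) = 8*(-1/529) - 161/((-18*11)) = -8/529 - 161/(-198) = -8/529 - 161*(-1/198) = -8/529 + 161/198 = 83585/104742 ≈ 0.79801)
((-83 + 616) + K)*5 = ((-83 + 616) + 83585/104742)*5 = (533 + 83585/104742)*5 = (55911071/104742)*5 = 279555355/104742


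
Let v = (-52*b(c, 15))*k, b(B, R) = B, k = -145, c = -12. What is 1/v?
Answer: -1/90480 ≈ -1.1052e-5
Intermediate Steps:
v = -90480 (v = -52*(-12)*(-145) = 624*(-145) = -90480)
1/v = 1/(-90480) = -1/90480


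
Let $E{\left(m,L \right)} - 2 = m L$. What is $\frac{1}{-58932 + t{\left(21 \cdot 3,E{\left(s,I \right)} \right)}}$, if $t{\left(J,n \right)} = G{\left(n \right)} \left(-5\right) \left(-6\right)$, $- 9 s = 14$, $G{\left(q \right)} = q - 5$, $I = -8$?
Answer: $- \frac{3}{175946} \approx -1.7051 \cdot 10^{-5}$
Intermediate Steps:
$G{\left(q \right)} = -5 + q$
$s = - \frac{14}{9}$ ($s = \left(- \frac{1}{9}\right) 14 = - \frac{14}{9} \approx -1.5556$)
$E{\left(m,L \right)} = 2 + L m$ ($E{\left(m,L \right)} = 2 + m L = 2 + L m$)
$t{\left(J,n \right)} = -150 + 30 n$ ($t{\left(J,n \right)} = \left(-5 + n\right) \left(-5\right) \left(-6\right) = \left(25 - 5 n\right) \left(-6\right) = -150 + 30 n$)
$\frac{1}{-58932 + t{\left(21 \cdot 3,E{\left(s,I \right)} \right)}} = \frac{1}{-58932 - \left(150 - 30 \left(2 - - \frac{112}{9}\right)\right)} = \frac{1}{-58932 - \left(150 - 30 \left(2 + \frac{112}{9}\right)\right)} = \frac{1}{-58932 + \left(-150 + 30 \cdot \frac{130}{9}\right)} = \frac{1}{-58932 + \left(-150 + \frac{1300}{3}\right)} = \frac{1}{-58932 + \frac{850}{3}} = \frac{1}{- \frac{175946}{3}} = - \frac{3}{175946}$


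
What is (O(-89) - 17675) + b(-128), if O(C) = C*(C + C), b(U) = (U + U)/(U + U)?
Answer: -1832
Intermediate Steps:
b(U) = 1 (b(U) = (2*U)/((2*U)) = (2*U)*(1/(2*U)) = 1)
O(C) = 2*C**2 (O(C) = C*(2*C) = 2*C**2)
(O(-89) - 17675) + b(-128) = (2*(-89)**2 - 17675) + 1 = (2*7921 - 17675) + 1 = (15842 - 17675) + 1 = -1833 + 1 = -1832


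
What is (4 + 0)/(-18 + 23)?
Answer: 4/5 ≈ 0.80000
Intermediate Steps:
(4 + 0)/(-18 + 23) = 4/5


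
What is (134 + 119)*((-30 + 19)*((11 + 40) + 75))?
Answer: -350658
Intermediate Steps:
(134 + 119)*((-30 + 19)*((11 + 40) + 75)) = 253*(-11*(51 + 75)) = 253*(-11*126) = 253*(-1386) = -350658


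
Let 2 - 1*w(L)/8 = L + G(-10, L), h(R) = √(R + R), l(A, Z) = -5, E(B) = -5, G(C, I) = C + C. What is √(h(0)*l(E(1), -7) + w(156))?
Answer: 4*I*√67 ≈ 32.741*I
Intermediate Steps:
G(C, I) = 2*C
h(R) = √2*√R (h(R) = √(2*R) = √2*√R)
w(L) = 176 - 8*L (w(L) = 16 - 8*(L + 2*(-10)) = 16 - 8*(L - 20) = 16 - 8*(-20 + L) = 16 + (160 - 8*L) = 176 - 8*L)
√(h(0)*l(E(1), -7) + w(156)) = √((√2*√0)*(-5) + (176 - 8*156)) = √((√2*0)*(-5) + (176 - 1248)) = √(0*(-5) - 1072) = √(0 - 1072) = √(-1072) = 4*I*√67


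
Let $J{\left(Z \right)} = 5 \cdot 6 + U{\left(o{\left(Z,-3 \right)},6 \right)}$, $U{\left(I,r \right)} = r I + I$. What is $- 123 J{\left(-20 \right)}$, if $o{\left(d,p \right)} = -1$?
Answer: $-2829$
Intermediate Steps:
$U{\left(I,r \right)} = I + I r$ ($U{\left(I,r \right)} = I r + I = I + I r$)
$J{\left(Z \right)} = 23$ ($J{\left(Z \right)} = 5 \cdot 6 - \left(1 + 6\right) = 30 - 7 = 23$)
$- 123 J{\left(-20 \right)} = \left(-123\right) 23 = -2829$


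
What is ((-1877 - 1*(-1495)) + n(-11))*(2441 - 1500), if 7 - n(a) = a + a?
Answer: -332173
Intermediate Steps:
n(a) = 7 - 2*a (n(a) = 7 - (a + a) = 7 - 2*a)
((-1877 - 1*(-1495)) + n(-11))*(2441 - 1500) = ((-1877 - 1*(-1495)) + (7 - 2*(-11)))*(2441 - 1500) = ((-1877 + 1495) + (7 + 22))*941 = (-382 + 29)*941 = -353*941 = -332173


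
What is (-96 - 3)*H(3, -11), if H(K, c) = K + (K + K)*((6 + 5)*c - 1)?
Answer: 72171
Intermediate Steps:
H(K, c) = K + 2*K*(-1 + 11*c) (H(K, c) = K + (2*K)*(11*c - 1) = K + (2*K)*(-1 + 11*c) = K + 2*K*(-1 + 11*c))
(-96 - 3)*H(3, -11) = (-96 - 3)*(3*(-1 + 22*(-11))) = -297*(-1 - 242) = -297*(-243) = -99*(-729) = 72171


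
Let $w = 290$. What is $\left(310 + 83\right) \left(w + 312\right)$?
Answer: $236586$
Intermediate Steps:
$\left(310 + 83\right) \left(w + 312\right) = \left(310 + 83\right) \left(290 + 312\right) = 393 \cdot 602 = 236586$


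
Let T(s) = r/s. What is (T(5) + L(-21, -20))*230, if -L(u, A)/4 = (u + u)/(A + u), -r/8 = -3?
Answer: 6624/41 ≈ 161.56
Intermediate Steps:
r = 24 (r = -8*(-3) = 24)
L(u, A) = -8*u/(A + u) (L(u, A) = -4*(u + u)/(A + u) = -4*2*u/(A + u) = -8*u/(A + u))
T(s) = 24/s
(T(5) + L(-21, -20))*230 = (24/5 - 8*(-21)/(-20 - 21))*230 = (24*(1/5) - 8*(-21)/(-41))*230 = (24/5 - 8*(-21)*(-1/41))*230 = (24/5 - 168/41)*230 = (144/205)*230 = 6624/41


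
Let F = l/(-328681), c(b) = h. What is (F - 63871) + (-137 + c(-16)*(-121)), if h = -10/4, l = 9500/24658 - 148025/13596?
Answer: -3509866002649663697/55095180234204 ≈ -63706.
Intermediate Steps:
l = -1760419225/167625084 (l = 9500*(1/24658) - 148025*1/13596 = 4750/12329 - 148025/13596 = -1760419225/167625084 ≈ -10.502)
h = -5/2 (h = -10*1/4 = -5/2 ≈ -2.5000)
c(b) = -5/2
F = 1760419225/55095180234204 (F = -1760419225/167625084/(-328681) = -1760419225/167625084*(-1/328681) = 1760419225/55095180234204 ≈ 3.1952e-5)
(F - 63871) + (-137 + c(-16)*(-121)) = (1760419225/55095180234204 - 63871) + (-137 - 5/2*(-121)) = -3518984254978424459/55095180234204 + (-137 + 605/2) = -3518984254978424459/55095180234204 + 331/2 = -3509866002649663697/55095180234204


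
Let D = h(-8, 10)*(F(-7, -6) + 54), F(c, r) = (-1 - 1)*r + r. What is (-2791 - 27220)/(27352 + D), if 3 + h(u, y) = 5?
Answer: -30011/27472 ≈ -1.0924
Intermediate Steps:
h(u, y) = 2 (h(u, y) = -3 + 5 = 2)
F(c, r) = -r (F(c, r) = -2*r + r = -r)
D = 120 (D = 2*(-1*(-6) + 54) = 2*(6 + 54) = 2*60 = 120)
(-2791 - 27220)/(27352 + D) = (-2791 - 27220)/(27352 + 120) = -30011/27472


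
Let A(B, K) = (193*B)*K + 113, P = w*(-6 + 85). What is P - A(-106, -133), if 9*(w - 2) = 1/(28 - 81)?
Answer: -1297854592/477 ≈ -2.7209e+6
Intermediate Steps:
w = 953/477 (w = 2 + 1/(9*(28 - 81)) = 2 + (⅑)/(-53) = 2 + (⅑)*(-1/53) = 2 - 1/477 = 953/477 ≈ 1.9979)
P = 75287/477 (P = 953*(-6 + 85)/477 = (953/477)*79 = 75287/477 ≈ 157.83)
A(B, K) = 113 + 193*B*K (A(B, K) = 193*B*K + 113 = 113 + 193*B*K)
P - A(-106, -133) = 75287/477 - (113 + 193*(-106)*(-133)) = 75287/477 - (113 + 2720914) = 75287/477 - 1*2721027 = 75287/477 - 2721027 = -1297854592/477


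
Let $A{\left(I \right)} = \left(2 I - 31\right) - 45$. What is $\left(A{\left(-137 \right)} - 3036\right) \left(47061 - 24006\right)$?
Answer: $-78064230$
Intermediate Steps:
$A{\left(I \right)} = -76 + 2 I$ ($A{\left(I \right)} = \left(-31 + 2 I\right) - 45 = -76 + 2 I$)
$\left(A{\left(-137 \right)} - 3036\right) \left(47061 - 24006\right) = \left(\left(-76 + 2 \left(-137\right)\right) - 3036\right) \left(47061 - 24006\right) = \left(\left(-76 - 274\right) - 3036\right) 23055 = \left(-350 - 3036\right) 23055 = \left(-3386\right) 23055 = -78064230$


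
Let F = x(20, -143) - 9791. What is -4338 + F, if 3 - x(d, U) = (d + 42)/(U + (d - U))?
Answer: -141291/10 ≈ -14129.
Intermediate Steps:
x(d, U) = 3 - (42 + d)/d (x(d, U) = 3 - (d + 42)/(U + (d - U)) = 3 - (42 + d)/d)
F = -97911/10 (F = (2 - 42/20) - 9791 = (2 - 42*1/20) - 9791 = (2 - 21/10) - 9791 = -⅒ - 9791 = -97911/10 ≈ -9791.1)
-4338 + F = -4338 - 97911/10 = -141291/10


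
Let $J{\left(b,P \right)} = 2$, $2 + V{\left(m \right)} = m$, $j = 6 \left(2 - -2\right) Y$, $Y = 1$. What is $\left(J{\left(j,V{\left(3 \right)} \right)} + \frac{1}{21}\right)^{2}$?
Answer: $\frac{1849}{441} \approx 4.1927$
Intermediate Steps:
$j = 24$ ($j = 6 \left(2 - -2\right) 1 = 6 \left(2 + 2\right) 1 = 6 \cdot 4 \cdot 1 = 24 \cdot 1 = 24$)
$V{\left(m \right)} = -2 + m$
$\left(J{\left(j,V{\left(3 \right)} \right)} + \frac{1}{21}\right)^{2} = \left(2 + \frac{1}{21}\right)^{2} = \left(\frac{43}{21}\right)^{2} = \frac{1849}{441}$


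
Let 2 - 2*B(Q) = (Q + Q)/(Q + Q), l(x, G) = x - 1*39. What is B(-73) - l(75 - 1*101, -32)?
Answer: 131/2 ≈ 65.500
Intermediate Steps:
l(x, G) = -39 + x (l(x, G) = x - 39 = -39 + x)
B(Q) = ½ (B(Q) = 1 - (Q + Q)/(2*(Q + Q)) = 1 - 2*Q/(2*(2*Q)) = 1 - 2*Q*1/(2*Q)/2 = 1 - ½*1 = 1 - ½ = ½)
B(-73) - l(75 - 1*101, -32) = ½ - (-39 + (75 - 1*101)) = ½ - (-39 + (75 - 101)) = ½ - (-39 - 26) = ½ - 1*(-65) = ½ + 65 = 131/2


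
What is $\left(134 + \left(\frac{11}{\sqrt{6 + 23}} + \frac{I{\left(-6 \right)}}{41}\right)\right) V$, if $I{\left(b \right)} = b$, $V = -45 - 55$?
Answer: $- \frac{548800}{41} - \frac{1100 \sqrt{29}}{29} \approx -13590.0$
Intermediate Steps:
$V = -100$
$\left(134 + \left(\frac{11}{\sqrt{6 + 23}} + \frac{I{\left(-6 \right)}}{41}\right)\right) V = \left(134 + \left(\frac{11}{\sqrt{6 + 23}} - \frac{6}{41}\right)\right) \left(-100\right) = \left(134 + \left(\frac{11}{\sqrt{29}} - \frac{6}{41}\right)\right) \left(-100\right) = \left(134 - \left(\frac{6}{41} - 11 \frac{\sqrt{29}}{29}\right)\right) \left(-100\right) = \left(134 - \left(\frac{6}{41} - \frac{11 \sqrt{29}}{29}\right)\right) \left(-100\right) = \left(\frac{5488}{41} + \frac{11 \sqrt{29}}{29}\right) \left(-100\right) = - \frac{548800}{41} - \frac{1100 \sqrt{29}}{29}$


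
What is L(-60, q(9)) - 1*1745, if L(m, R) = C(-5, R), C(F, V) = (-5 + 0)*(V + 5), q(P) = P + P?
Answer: -1860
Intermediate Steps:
q(P) = 2*P
C(F, V) = -25 - 5*V (C(F, V) = -5*(5 + V) = -25 - 5*V)
L(m, R) = -25 - 5*R
L(-60, q(9)) - 1*1745 = (-25 - 10*9) - 1*1745 = (-25 - 5*18) - 1745 = (-25 - 90) - 1745 = -115 - 1745 = -1860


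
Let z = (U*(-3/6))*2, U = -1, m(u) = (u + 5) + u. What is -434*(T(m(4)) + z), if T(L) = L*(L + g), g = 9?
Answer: -124558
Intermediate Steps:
m(u) = 5 + 2*u (m(u) = (5 + u) + u = 5 + 2*u)
T(L) = L*(9 + L) (T(L) = L*(L + 9) = L*(9 + L))
z = 1 (z = -(-3)/6*2 = -1*(-1/2)*2 = (1/2)*2 = 1)
-434*(T(m(4)) + z) = -434*((5 + 2*4)*(9 + (5 + 2*4)) + 1) = -434*((5 + 8)*(9 + (5 + 8)) + 1) = -434*(13*(9 + 13) + 1) = -434*(13*22 + 1) = -434*(286 + 1) = -434*287 = -124558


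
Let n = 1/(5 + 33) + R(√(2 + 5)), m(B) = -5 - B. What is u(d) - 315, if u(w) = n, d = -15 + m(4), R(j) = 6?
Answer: -11741/38 ≈ -308.97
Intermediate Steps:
d = -24 (d = -15 + (-5 - 1*4) = -15 + (-5 - 4) = -15 - 9 = -24)
n = 229/38 (n = 1/(5 + 33) + 6 = 1/38 + 6 = 229/38 ≈ 6.0263)
u(w) = 229/38
u(d) - 315 = 229/38 - 315 = -11741/38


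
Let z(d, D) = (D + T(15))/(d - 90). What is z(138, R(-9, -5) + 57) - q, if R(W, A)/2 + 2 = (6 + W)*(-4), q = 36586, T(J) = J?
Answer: -439009/12 ≈ -36584.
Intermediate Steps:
R(W, A) = -52 - 8*W (R(W, A) = -4 + 2*((6 + W)*(-4)) = -4 + 2*(-24 - 4*W) = -4 + (-48 - 8*W) = -52 - 8*W)
z(d, D) = (15 + D)/(-90 + d) (z(d, D) = (D + 15)/(d - 90) = (15 + D)/(-90 + d))
z(138, R(-9, -5) + 57) - q = (15 + ((-52 - 8*(-9)) + 57))/(-90 + 138) - 1*36586 = (15 + ((-52 + 72) + 57))/48 - 36586 = (15 + (20 + 57))/48 - 36586 = (15 + 77)/48 - 36586 = (1/48)*92 - 36586 = 23/12 - 36586 = -439009/12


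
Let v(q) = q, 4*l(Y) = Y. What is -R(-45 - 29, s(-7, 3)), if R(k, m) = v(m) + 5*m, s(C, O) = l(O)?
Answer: -9/2 ≈ -4.5000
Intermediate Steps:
l(Y) = Y/4
s(C, O) = O/4
R(k, m) = 6*m (R(k, m) = m + 5*m = 6*m)
-R(-45 - 29, s(-7, 3)) = -6*(¼)*3 = -6*3/4 = -1*9/2 = -9/2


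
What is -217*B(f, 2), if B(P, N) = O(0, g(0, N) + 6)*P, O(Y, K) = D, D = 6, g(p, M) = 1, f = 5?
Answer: -6510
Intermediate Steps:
O(Y, K) = 6
B(P, N) = 6*P
-217*B(f, 2) = -1302*5 = -217*30 = -6510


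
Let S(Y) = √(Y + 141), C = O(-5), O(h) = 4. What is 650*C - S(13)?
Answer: 2600 - √154 ≈ 2587.6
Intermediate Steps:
C = 4
S(Y) = √(141 + Y)
650*C - S(13) = 650*4 - √(141 + 13) = 2600 - √154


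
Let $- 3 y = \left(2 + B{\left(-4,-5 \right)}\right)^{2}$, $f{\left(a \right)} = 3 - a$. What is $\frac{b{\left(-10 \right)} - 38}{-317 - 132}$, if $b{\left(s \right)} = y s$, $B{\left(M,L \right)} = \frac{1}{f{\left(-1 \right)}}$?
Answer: $\frac{169}{3592} \approx 0.047049$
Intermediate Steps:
$B{\left(M,L \right)} = \frac{1}{4}$ ($B{\left(M,L \right)} = \frac{1}{3 - -1} = \frac{1}{3 + 1} = \frac{1}{4}$)
$y = - \frac{27}{16}$ ($y = - \frac{\left(2 + \frac{1}{4}\right)^{2}}{3} = - \frac{\left(\frac{9}{4}\right)^{2}}{3} = \left(- \frac{1}{3}\right) \frac{81}{16} = - \frac{27}{16} \approx -1.6875$)
$b{\left(s \right)} = - \frac{27 s}{16}$
$\frac{b{\left(-10 \right)} - 38}{-317 - 132} = \frac{\left(- \frac{27}{16}\right) \left(-10\right) - 38}{-317 - 132} = \frac{\frac{135}{8} - 38}{-449} = \left(- \frac{169}{8}\right) \left(- \frac{1}{449}\right) = \frac{169}{3592}$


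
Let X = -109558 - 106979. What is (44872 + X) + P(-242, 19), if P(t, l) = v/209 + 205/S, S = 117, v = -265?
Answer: -4197712405/24453 ≈ -1.7166e+5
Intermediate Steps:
X = -216537
P(t, l) = 11840/24453 (P(t, l) = -265/209 + 205/117 = 11840/24453)
(44872 + X) + P(-242, 19) = (44872 - 216537) + 11840/24453 = -171665 + 11840/24453 = -4197712405/24453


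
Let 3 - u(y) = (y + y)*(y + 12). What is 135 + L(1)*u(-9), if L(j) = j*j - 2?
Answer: 78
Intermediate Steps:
u(y) = 3 - 2*y*(12 + y) (u(y) = 3 - (y + y)*(y + 12) = 3 - 2*y*(12 + y))
L(j) = -2 + j² (L(j) = j² - 2 = -2 + j²)
135 + L(1)*u(-9) = 135 + (-2 + 1²)*(3 - 24*(-9) - 2*(-9)²) = 135 + (-2 + 1)*(3 + 216 - 2*81) = 135 - (3 + 216 - 162) = 135 - 1*57 = 135 - 57 = 78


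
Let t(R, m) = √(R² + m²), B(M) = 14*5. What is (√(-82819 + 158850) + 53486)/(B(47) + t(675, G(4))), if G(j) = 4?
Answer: -3744020/450741 - 70*√76031/450741 + √34642840871/450741 + 53486*√455641/450741 ≈ 72.162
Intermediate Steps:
B(M) = 70
(√(-82819 + 158850) + 53486)/(B(47) + t(675, G(4))) = (√(-82819 + 158850) + 53486)/(70 + √(675² + 4²)) = (√76031 + 53486)/(70 + √(455625 + 16)) = (53486 + √76031)/(70 + √455641)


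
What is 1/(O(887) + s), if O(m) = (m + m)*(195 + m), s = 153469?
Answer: 1/2072937 ≈ 4.8241e-7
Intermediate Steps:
O(m) = 2*m*(195 + m) (O(m) = (2*m)*(195 + m) = 2*m*(195 + m))
1/(O(887) + s) = 1/(2*887*(195 + 887) + 153469) = 1/(2*887*1082 + 153469) = 1/(1919468 + 153469) = 1/2072937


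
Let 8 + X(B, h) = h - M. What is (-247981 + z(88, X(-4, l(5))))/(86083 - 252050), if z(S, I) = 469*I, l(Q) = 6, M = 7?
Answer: 252202/165967 ≈ 1.5196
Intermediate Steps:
X(B, h) = -15 + h (X(B, h) = -8 + (h - 1*7) = -8 + (h - 7) = -8 + (-7 + h) = -15 + h)
(-247981 + z(88, X(-4, l(5))))/(86083 - 252050) = (-247981 + 469*(-15 + 6))/(86083 - 252050) = (-247981 + 469*(-9))/(-165967) = (-247981 - 4221)*(-1/165967) = -252202*(-1/165967) = 252202/165967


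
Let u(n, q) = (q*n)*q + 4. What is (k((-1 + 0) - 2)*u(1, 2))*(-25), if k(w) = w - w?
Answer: 0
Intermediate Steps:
u(n, q) = 4 + n*q² (u(n, q) = (n*q)*q + 4 = n*q² + 4 = 4 + n*q²)
k(w) = 0
(k((-1 + 0) - 2)*u(1, 2))*(-25) = (0*(4 + 1*2²))*(-25) = (0*(4 + 1*4))*(-25) = (0*(4 + 4))*(-25) = (0*8)*(-25) = 0*(-25) = 0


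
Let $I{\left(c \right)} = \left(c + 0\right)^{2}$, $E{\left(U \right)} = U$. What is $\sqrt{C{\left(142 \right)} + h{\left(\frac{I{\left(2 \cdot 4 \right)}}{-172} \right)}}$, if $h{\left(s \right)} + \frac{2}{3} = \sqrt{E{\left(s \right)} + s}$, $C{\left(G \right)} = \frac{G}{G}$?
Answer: $\frac{\sqrt{5547 + 1548 i \sqrt{86}}}{129} \approx 0.79314 + 0.54382 i$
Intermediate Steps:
$C{\left(G \right)} = 1$
$I{\left(c \right)} = c^{2}$
$h{\left(s \right)} = - \frac{2}{3} + \sqrt{2} \sqrt{s}$ ($h{\left(s \right)} = - \frac{2}{3} + \sqrt{s + s} = - \frac{2}{3} + \sqrt{2 s} = - \frac{2}{3} + \sqrt{2} \sqrt{s}$)
$\sqrt{C{\left(142 \right)} + h{\left(\frac{I{\left(2 \cdot 4 \right)}}{-172} \right)}} = \sqrt{1 - \left(\frac{2}{3} - \sqrt{2} \sqrt{\frac{\left(2 \cdot 4\right)^{2}}{-172}}\right)} = \sqrt{1 - \left(\frac{2}{3} - \sqrt{2} \sqrt{8^{2} \left(- \frac{1}{172}\right)}\right)} = \sqrt{1 - \left(\frac{2}{3} - \sqrt{2} \sqrt{64 \left(- \frac{1}{172}\right)}\right)} = \sqrt{1 - \left(\frac{2}{3} - \sqrt{2} \sqrt{- \frac{16}{43}}\right)} = \sqrt{1 - \left(\frac{2}{3} - \sqrt{2} \frac{4 i \sqrt{43}}{43}\right)} = \sqrt{1 - \left(\frac{2}{3} - \frac{4 i \sqrt{86}}{43}\right)} = \sqrt{\frac{1}{3} + \frac{4 i \sqrt{86}}{43}}$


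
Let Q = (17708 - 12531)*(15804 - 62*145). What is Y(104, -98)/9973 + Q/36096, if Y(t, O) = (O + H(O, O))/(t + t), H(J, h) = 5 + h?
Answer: 2286753902863/2339905152 ≈ 977.29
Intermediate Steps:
Q = 35276078 (Q = 5177*(15804 - 8990) = 5177*6814 = 35276078)
Y(t, O) = (5 + 2*O)/(2*t) (Y(t, O) = (O + (5 + O))/(t + t) = (5 + 2*O)/((2*t)) = (5 + 2*O)*(1/(2*t)) = (5 + 2*O)/(2*t))
Y(104, -98)/9973 + Q/36096 = ((5/2 - 98)/104)/9973 + 35276078/36096 = ((1/104)*(-191/2))*(1/9973) + 35276078*(1/36096) = -191/208*1/9973 + 17638039/18048 = -191/2074384 + 17638039/18048 = 2286753902863/2339905152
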